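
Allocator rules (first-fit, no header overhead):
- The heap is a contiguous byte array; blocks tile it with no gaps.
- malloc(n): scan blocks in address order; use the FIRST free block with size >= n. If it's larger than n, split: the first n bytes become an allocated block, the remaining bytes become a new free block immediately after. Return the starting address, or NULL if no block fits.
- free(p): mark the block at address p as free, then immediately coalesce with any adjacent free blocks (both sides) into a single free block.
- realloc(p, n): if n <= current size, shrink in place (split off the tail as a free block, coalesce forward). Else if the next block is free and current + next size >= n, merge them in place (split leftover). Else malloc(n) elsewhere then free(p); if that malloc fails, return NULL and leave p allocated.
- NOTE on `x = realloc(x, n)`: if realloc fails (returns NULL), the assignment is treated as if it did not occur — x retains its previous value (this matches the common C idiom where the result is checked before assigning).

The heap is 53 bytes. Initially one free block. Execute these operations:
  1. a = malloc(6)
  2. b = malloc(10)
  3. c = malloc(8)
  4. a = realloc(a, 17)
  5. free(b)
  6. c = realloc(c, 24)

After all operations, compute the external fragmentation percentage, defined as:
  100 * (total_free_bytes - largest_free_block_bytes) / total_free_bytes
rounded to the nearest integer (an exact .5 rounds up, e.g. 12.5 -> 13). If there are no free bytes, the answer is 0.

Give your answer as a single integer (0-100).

Op 1: a = malloc(6) -> a = 0; heap: [0-5 ALLOC][6-52 FREE]
Op 2: b = malloc(10) -> b = 6; heap: [0-5 ALLOC][6-15 ALLOC][16-52 FREE]
Op 3: c = malloc(8) -> c = 16; heap: [0-5 ALLOC][6-15 ALLOC][16-23 ALLOC][24-52 FREE]
Op 4: a = realloc(a, 17) -> a = 24; heap: [0-5 FREE][6-15 ALLOC][16-23 ALLOC][24-40 ALLOC][41-52 FREE]
Op 5: free(b) -> (freed b); heap: [0-15 FREE][16-23 ALLOC][24-40 ALLOC][41-52 FREE]
Op 6: c = realloc(c, 24) -> NULL (c unchanged); heap: [0-15 FREE][16-23 ALLOC][24-40 ALLOC][41-52 FREE]
Free blocks: [16 12] total_free=28 largest=16 -> 100*(28-16)/28 = 1200/28 ≈ 42.857 -> rounds to 43

Answer: 43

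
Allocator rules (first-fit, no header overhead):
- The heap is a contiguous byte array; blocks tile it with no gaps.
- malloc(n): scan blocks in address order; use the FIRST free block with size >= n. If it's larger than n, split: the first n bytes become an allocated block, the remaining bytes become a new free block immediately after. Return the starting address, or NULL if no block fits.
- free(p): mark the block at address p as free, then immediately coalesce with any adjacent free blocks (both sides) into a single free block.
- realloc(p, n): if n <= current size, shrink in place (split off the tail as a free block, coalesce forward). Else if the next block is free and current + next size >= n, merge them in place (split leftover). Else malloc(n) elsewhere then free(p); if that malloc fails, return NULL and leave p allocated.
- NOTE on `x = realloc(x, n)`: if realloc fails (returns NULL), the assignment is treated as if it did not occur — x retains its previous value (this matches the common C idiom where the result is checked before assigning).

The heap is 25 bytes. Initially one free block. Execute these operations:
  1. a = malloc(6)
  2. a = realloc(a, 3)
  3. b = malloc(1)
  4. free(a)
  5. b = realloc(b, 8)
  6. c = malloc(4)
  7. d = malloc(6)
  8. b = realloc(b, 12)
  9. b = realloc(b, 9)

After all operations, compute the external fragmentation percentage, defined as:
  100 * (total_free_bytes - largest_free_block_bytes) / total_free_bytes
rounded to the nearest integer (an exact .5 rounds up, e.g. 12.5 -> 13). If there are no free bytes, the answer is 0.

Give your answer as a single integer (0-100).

Answer: 43

Derivation:
Op 1: a = malloc(6) -> a = 0; heap: [0-5 ALLOC][6-24 FREE]
Op 2: a = realloc(a, 3) -> a = 0; heap: [0-2 ALLOC][3-24 FREE]
Op 3: b = malloc(1) -> b = 3; heap: [0-2 ALLOC][3-3 ALLOC][4-24 FREE]
Op 4: free(a) -> (freed a); heap: [0-2 FREE][3-3 ALLOC][4-24 FREE]
Op 5: b = realloc(b, 8) -> b = 3; heap: [0-2 FREE][3-10 ALLOC][11-24 FREE]
Op 6: c = malloc(4) -> c = 11; heap: [0-2 FREE][3-10 ALLOC][11-14 ALLOC][15-24 FREE]
Op 7: d = malloc(6) -> d = 15; heap: [0-2 FREE][3-10 ALLOC][11-14 ALLOC][15-20 ALLOC][21-24 FREE]
Op 8: b = realloc(b, 12) -> NULL (b unchanged); heap: [0-2 FREE][3-10 ALLOC][11-14 ALLOC][15-20 ALLOC][21-24 FREE]
Op 9: b = realloc(b, 9) -> NULL (b unchanged); heap: [0-2 FREE][3-10 ALLOC][11-14 ALLOC][15-20 ALLOC][21-24 FREE]
Free blocks: [3 4] total_free=7 largest=4 -> 100*(7-4)/7 = 300/7 ≈ 42.857 -> rounds to 43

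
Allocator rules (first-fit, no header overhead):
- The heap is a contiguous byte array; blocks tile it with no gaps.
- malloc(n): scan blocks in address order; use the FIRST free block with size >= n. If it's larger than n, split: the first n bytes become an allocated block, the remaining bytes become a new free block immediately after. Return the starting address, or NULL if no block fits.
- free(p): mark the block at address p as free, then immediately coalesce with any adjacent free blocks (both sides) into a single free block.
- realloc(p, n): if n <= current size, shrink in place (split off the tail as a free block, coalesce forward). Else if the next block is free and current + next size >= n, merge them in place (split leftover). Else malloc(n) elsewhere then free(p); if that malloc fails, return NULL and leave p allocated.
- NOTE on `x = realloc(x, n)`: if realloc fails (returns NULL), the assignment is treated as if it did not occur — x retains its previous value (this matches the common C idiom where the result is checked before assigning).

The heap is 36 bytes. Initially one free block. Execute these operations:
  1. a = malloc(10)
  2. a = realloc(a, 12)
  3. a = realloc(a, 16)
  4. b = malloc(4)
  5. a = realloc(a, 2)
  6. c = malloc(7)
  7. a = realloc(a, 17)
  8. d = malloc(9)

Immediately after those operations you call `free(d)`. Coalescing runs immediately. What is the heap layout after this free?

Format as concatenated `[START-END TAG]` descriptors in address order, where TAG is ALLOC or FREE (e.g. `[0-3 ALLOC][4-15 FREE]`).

Op 1: a = malloc(10) -> a = 0; heap: [0-9 ALLOC][10-35 FREE]
Op 2: a = realloc(a, 12) -> a = 0; heap: [0-11 ALLOC][12-35 FREE]
Op 3: a = realloc(a, 16) -> a = 0; heap: [0-15 ALLOC][16-35 FREE]
Op 4: b = malloc(4) -> b = 16; heap: [0-15 ALLOC][16-19 ALLOC][20-35 FREE]
Op 5: a = realloc(a, 2) -> a = 0; heap: [0-1 ALLOC][2-15 FREE][16-19 ALLOC][20-35 FREE]
Op 6: c = malloc(7) -> c = 2; heap: [0-1 ALLOC][2-8 ALLOC][9-15 FREE][16-19 ALLOC][20-35 FREE]
Op 7: a = realloc(a, 17) -> NULL (a unchanged); heap: [0-1 ALLOC][2-8 ALLOC][9-15 FREE][16-19 ALLOC][20-35 FREE]
Op 8: d = malloc(9) -> d = 20; heap: [0-1 ALLOC][2-8 ALLOC][9-15 FREE][16-19 ALLOC][20-28 ALLOC][29-35 FREE]
free(d): d = 20 -> block [20-28 ALLOC]; mark free, coalesce with adjacent free neighbors -> [0-1 ALLOC][2-8 ALLOC][9-15 FREE][16-19 ALLOC][20-35 FREE]

Answer: [0-1 ALLOC][2-8 ALLOC][9-15 FREE][16-19 ALLOC][20-35 FREE]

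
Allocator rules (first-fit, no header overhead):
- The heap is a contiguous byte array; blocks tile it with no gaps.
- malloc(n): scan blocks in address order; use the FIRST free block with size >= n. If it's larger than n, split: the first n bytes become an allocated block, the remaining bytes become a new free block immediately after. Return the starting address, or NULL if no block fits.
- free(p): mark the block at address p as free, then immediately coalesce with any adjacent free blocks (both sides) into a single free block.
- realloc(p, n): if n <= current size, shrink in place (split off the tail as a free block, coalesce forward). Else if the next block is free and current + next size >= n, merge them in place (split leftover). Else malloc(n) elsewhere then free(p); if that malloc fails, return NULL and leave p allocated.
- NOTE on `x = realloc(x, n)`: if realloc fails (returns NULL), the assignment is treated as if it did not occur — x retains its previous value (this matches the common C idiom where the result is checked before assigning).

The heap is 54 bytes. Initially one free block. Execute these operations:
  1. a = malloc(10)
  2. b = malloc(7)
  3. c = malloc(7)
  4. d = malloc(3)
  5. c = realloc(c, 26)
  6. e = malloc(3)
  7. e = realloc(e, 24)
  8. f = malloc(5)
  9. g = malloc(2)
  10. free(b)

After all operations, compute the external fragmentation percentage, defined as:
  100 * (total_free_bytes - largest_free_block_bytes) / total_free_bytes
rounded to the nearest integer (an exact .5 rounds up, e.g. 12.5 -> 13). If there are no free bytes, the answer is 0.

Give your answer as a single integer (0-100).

Answer: 30

Derivation:
Op 1: a = malloc(10) -> a = 0; heap: [0-9 ALLOC][10-53 FREE]
Op 2: b = malloc(7) -> b = 10; heap: [0-9 ALLOC][10-16 ALLOC][17-53 FREE]
Op 3: c = malloc(7) -> c = 17; heap: [0-9 ALLOC][10-16 ALLOC][17-23 ALLOC][24-53 FREE]
Op 4: d = malloc(3) -> d = 24; heap: [0-9 ALLOC][10-16 ALLOC][17-23 ALLOC][24-26 ALLOC][27-53 FREE]
Op 5: c = realloc(c, 26) -> c = 27; heap: [0-9 ALLOC][10-16 ALLOC][17-23 FREE][24-26 ALLOC][27-52 ALLOC][53-53 FREE]
Op 6: e = malloc(3) -> e = 17; heap: [0-9 ALLOC][10-16 ALLOC][17-19 ALLOC][20-23 FREE][24-26 ALLOC][27-52 ALLOC][53-53 FREE]
Op 7: e = realloc(e, 24) -> NULL (e unchanged); heap: [0-9 ALLOC][10-16 ALLOC][17-19 ALLOC][20-23 FREE][24-26 ALLOC][27-52 ALLOC][53-53 FREE]
Op 8: f = malloc(5) -> f = NULL; heap: [0-9 ALLOC][10-16 ALLOC][17-19 ALLOC][20-23 FREE][24-26 ALLOC][27-52 ALLOC][53-53 FREE]
Op 9: g = malloc(2) -> g = 20; heap: [0-9 ALLOC][10-16 ALLOC][17-19 ALLOC][20-21 ALLOC][22-23 FREE][24-26 ALLOC][27-52 ALLOC][53-53 FREE]
Op 10: free(b) -> (freed b); heap: [0-9 ALLOC][10-16 FREE][17-19 ALLOC][20-21 ALLOC][22-23 FREE][24-26 ALLOC][27-52 ALLOC][53-53 FREE]
Free blocks: [7 2 1] total_free=10 largest=7 -> 100*(10-7)/10 = 300/10 = 30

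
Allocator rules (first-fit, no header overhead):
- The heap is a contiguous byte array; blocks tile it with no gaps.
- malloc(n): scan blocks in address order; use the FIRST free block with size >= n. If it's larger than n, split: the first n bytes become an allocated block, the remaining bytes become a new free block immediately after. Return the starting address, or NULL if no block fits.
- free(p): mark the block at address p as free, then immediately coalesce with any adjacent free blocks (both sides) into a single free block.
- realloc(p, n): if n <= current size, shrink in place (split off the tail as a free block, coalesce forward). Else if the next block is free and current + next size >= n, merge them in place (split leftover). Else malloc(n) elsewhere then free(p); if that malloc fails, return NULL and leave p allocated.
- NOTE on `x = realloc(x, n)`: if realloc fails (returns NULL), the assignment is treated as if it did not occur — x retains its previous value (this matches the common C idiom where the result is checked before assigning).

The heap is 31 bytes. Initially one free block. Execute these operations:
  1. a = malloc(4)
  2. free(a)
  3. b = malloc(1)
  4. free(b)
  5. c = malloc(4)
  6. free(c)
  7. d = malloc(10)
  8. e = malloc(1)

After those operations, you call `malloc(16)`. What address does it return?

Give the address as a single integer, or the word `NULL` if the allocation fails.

Op 1: a = malloc(4) -> a = 0; heap: [0-3 ALLOC][4-30 FREE]
Op 2: free(a) -> (freed a); heap: [0-30 FREE]
Op 3: b = malloc(1) -> b = 0; heap: [0-0 ALLOC][1-30 FREE]
Op 4: free(b) -> (freed b); heap: [0-30 FREE]
Op 5: c = malloc(4) -> c = 0; heap: [0-3 ALLOC][4-30 FREE]
Op 6: free(c) -> (freed c); heap: [0-30 FREE]
Op 7: d = malloc(10) -> d = 0; heap: [0-9 ALLOC][10-30 FREE]
Op 8: e = malloc(1) -> e = 10; heap: [0-9 ALLOC][10-10 ALLOC][11-30 FREE]
malloc(16): first-fit scan over [0-9 ALLOC][10-10 ALLOC][11-30 FREE] -> 11

Answer: 11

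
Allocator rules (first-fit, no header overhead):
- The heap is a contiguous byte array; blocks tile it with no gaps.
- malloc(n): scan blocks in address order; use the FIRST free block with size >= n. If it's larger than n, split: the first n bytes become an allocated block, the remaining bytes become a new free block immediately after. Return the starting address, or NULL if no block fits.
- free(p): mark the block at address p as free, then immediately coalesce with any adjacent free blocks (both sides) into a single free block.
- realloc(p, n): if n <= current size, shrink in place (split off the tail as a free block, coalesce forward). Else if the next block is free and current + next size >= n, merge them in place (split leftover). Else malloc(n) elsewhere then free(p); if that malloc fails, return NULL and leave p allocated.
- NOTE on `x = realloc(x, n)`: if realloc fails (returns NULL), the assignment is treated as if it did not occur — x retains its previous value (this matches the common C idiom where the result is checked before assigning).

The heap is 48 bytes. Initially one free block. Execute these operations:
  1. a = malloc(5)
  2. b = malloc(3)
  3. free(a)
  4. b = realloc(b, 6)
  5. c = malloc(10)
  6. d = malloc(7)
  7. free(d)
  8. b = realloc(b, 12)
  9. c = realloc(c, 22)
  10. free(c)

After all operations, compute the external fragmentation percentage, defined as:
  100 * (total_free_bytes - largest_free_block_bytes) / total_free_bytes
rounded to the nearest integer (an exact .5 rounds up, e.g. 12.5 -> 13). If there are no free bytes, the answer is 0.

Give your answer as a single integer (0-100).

Op 1: a = malloc(5) -> a = 0; heap: [0-4 ALLOC][5-47 FREE]
Op 2: b = malloc(3) -> b = 5; heap: [0-4 ALLOC][5-7 ALLOC][8-47 FREE]
Op 3: free(a) -> (freed a); heap: [0-4 FREE][5-7 ALLOC][8-47 FREE]
Op 4: b = realloc(b, 6) -> b = 5; heap: [0-4 FREE][5-10 ALLOC][11-47 FREE]
Op 5: c = malloc(10) -> c = 11; heap: [0-4 FREE][5-10 ALLOC][11-20 ALLOC][21-47 FREE]
Op 6: d = malloc(7) -> d = 21; heap: [0-4 FREE][5-10 ALLOC][11-20 ALLOC][21-27 ALLOC][28-47 FREE]
Op 7: free(d) -> (freed d); heap: [0-4 FREE][5-10 ALLOC][11-20 ALLOC][21-47 FREE]
Op 8: b = realloc(b, 12) -> b = 21; heap: [0-10 FREE][11-20 ALLOC][21-32 ALLOC][33-47 FREE]
Op 9: c = realloc(c, 22) -> NULL (c unchanged); heap: [0-10 FREE][11-20 ALLOC][21-32 ALLOC][33-47 FREE]
Op 10: free(c) -> (freed c); heap: [0-20 FREE][21-32 ALLOC][33-47 FREE]
Free blocks: [21 15] total_free=36 largest=21 -> 100*(36-21)/36 = 1500/36 ≈ 41.667 -> rounds to 42

Answer: 42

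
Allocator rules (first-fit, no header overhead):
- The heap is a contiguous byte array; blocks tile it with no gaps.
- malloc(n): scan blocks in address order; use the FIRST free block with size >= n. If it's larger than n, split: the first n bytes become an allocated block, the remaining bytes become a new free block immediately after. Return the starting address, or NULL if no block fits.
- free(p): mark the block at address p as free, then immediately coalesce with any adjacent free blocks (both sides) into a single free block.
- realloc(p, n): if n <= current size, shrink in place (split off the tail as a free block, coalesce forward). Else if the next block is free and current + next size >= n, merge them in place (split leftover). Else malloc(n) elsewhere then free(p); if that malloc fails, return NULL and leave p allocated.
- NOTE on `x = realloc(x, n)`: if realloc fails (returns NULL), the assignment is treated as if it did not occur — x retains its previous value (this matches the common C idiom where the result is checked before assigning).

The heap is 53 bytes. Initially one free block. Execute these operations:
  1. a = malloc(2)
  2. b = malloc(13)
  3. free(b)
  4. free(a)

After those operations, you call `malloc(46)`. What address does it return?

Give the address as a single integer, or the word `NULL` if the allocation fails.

Op 1: a = malloc(2) -> a = 0; heap: [0-1 ALLOC][2-52 FREE]
Op 2: b = malloc(13) -> b = 2; heap: [0-1 ALLOC][2-14 ALLOC][15-52 FREE]
Op 3: free(b) -> (freed b); heap: [0-1 ALLOC][2-52 FREE]
Op 4: free(a) -> (freed a); heap: [0-52 FREE]
malloc(46): first-fit scan over [0-52 FREE] -> 0

Answer: 0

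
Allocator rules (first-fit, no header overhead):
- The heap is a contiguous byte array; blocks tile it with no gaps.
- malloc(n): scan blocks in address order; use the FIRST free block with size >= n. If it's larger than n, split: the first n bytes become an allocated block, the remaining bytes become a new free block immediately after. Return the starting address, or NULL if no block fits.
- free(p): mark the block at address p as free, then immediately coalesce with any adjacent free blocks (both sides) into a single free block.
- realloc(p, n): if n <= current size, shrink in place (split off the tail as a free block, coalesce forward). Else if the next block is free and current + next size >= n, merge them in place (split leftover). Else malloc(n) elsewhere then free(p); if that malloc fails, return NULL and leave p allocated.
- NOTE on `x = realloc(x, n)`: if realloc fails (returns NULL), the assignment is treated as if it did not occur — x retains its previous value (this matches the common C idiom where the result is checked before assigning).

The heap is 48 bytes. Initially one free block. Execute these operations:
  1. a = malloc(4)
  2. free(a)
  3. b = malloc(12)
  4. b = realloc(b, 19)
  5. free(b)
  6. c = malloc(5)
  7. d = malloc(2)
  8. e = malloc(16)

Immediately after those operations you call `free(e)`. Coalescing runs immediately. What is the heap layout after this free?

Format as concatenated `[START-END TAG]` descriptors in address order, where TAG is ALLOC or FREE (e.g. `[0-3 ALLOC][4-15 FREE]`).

Op 1: a = malloc(4) -> a = 0; heap: [0-3 ALLOC][4-47 FREE]
Op 2: free(a) -> (freed a); heap: [0-47 FREE]
Op 3: b = malloc(12) -> b = 0; heap: [0-11 ALLOC][12-47 FREE]
Op 4: b = realloc(b, 19) -> b = 0; heap: [0-18 ALLOC][19-47 FREE]
Op 5: free(b) -> (freed b); heap: [0-47 FREE]
Op 6: c = malloc(5) -> c = 0; heap: [0-4 ALLOC][5-47 FREE]
Op 7: d = malloc(2) -> d = 5; heap: [0-4 ALLOC][5-6 ALLOC][7-47 FREE]
Op 8: e = malloc(16) -> e = 7; heap: [0-4 ALLOC][5-6 ALLOC][7-22 ALLOC][23-47 FREE]
free(e): e = 7 -> block [7-22 ALLOC]; mark free, coalesce with adjacent free neighbors -> [0-4 ALLOC][5-6 ALLOC][7-47 FREE]

Answer: [0-4 ALLOC][5-6 ALLOC][7-47 FREE]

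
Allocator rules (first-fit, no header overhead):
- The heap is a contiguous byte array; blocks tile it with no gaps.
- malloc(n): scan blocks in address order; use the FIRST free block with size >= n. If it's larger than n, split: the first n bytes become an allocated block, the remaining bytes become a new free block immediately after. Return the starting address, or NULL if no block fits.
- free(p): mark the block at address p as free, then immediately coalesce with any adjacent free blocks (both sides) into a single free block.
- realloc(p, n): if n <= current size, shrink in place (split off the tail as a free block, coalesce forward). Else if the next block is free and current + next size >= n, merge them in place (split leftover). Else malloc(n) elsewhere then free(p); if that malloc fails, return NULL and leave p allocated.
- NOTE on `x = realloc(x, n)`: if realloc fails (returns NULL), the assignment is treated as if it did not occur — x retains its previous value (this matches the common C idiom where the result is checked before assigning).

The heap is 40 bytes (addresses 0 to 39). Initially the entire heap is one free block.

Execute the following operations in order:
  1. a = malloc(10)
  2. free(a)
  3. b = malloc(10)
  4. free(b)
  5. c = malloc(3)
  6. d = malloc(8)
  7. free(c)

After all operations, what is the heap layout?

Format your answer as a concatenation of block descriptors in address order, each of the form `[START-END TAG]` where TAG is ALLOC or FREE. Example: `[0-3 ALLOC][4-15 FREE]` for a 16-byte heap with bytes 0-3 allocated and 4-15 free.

Op 1: a = malloc(10) -> a = 0; heap: [0-9 ALLOC][10-39 FREE]
Op 2: free(a) -> (freed a); heap: [0-39 FREE]
Op 3: b = malloc(10) -> b = 0; heap: [0-9 ALLOC][10-39 FREE]
Op 4: free(b) -> (freed b); heap: [0-39 FREE]
Op 5: c = malloc(3) -> c = 0; heap: [0-2 ALLOC][3-39 FREE]
Op 6: d = malloc(8) -> d = 3; heap: [0-2 ALLOC][3-10 ALLOC][11-39 FREE]
Op 7: free(c) -> (freed c); heap: [0-2 FREE][3-10 ALLOC][11-39 FREE]

Answer: [0-2 FREE][3-10 ALLOC][11-39 FREE]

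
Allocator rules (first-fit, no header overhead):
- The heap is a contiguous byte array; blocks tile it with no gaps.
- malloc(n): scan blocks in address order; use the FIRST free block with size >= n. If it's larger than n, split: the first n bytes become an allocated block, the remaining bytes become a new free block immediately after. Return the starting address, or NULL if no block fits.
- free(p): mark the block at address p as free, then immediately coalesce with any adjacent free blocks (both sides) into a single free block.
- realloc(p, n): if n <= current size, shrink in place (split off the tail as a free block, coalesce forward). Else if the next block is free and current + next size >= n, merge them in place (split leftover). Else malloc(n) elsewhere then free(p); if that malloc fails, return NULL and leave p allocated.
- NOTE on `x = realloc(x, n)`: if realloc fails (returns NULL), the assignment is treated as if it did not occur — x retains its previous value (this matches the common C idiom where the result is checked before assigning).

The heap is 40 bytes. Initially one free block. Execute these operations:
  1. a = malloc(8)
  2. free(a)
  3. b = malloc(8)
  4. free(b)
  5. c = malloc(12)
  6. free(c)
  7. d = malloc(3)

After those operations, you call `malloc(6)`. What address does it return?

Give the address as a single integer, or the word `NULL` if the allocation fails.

Answer: 3

Derivation:
Op 1: a = malloc(8) -> a = 0; heap: [0-7 ALLOC][8-39 FREE]
Op 2: free(a) -> (freed a); heap: [0-39 FREE]
Op 3: b = malloc(8) -> b = 0; heap: [0-7 ALLOC][8-39 FREE]
Op 4: free(b) -> (freed b); heap: [0-39 FREE]
Op 5: c = malloc(12) -> c = 0; heap: [0-11 ALLOC][12-39 FREE]
Op 6: free(c) -> (freed c); heap: [0-39 FREE]
Op 7: d = malloc(3) -> d = 0; heap: [0-2 ALLOC][3-39 FREE]
malloc(6): first-fit scan over [0-2 ALLOC][3-39 FREE] -> 3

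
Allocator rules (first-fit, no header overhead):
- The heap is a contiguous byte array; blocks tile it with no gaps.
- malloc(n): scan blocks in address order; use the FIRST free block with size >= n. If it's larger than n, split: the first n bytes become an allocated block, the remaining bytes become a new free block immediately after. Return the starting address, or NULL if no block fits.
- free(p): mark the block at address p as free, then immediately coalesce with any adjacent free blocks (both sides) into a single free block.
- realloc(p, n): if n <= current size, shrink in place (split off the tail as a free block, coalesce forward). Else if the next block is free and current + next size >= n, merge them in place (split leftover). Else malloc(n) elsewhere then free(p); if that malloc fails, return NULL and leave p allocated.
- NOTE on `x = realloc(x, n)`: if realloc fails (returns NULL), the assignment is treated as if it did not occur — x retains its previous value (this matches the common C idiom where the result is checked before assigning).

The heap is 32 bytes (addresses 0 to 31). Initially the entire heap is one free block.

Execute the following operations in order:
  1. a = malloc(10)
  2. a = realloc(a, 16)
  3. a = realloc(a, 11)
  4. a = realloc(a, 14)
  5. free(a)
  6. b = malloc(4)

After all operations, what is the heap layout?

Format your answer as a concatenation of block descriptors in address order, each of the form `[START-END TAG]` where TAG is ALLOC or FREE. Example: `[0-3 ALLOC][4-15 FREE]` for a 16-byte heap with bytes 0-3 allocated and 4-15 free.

Op 1: a = malloc(10) -> a = 0; heap: [0-9 ALLOC][10-31 FREE]
Op 2: a = realloc(a, 16) -> a = 0; heap: [0-15 ALLOC][16-31 FREE]
Op 3: a = realloc(a, 11) -> a = 0; heap: [0-10 ALLOC][11-31 FREE]
Op 4: a = realloc(a, 14) -> a = 0; heap: [0-13 ALLOC][14-31 FREE]
Op 5: free(a) -> (freed a); heap: [0-31 FREE]
Op 6: b = malloc(4) -> b = 0; heap: [0-3 ALLOC][4-31 FREE]

Answer: [0-3 ALLOC][4-31 FREE]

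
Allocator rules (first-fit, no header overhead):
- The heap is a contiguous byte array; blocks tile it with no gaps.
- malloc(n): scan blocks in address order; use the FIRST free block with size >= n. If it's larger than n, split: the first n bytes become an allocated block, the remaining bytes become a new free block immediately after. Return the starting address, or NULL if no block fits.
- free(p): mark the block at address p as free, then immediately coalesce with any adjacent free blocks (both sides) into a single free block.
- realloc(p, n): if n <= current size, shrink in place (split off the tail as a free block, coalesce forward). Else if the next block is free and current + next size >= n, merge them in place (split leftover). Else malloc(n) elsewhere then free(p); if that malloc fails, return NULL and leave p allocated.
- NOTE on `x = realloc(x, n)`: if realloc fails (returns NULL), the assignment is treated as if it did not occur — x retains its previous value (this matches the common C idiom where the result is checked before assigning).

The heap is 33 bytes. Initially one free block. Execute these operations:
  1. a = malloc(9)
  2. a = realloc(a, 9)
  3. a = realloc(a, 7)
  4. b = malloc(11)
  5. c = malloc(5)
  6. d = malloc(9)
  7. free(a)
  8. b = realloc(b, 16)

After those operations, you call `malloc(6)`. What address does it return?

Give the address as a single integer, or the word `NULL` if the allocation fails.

Answer: 0

Derivation:
Op 1: a = malloc(9) -> a = 0; heap: [0-8 ALLOC][9-32 FREE]
Op 2: a = realloc(a, 9) -> a = 0; heap: [0-8 ALLOC][9-32 FREE]
Op 3: a = realloc(a, 7) -> a = 0; heap: [0-6 ALLOC][7-32 FREE]
Op 4: b = malloc(11) -> b = 7; heap: [0-6 ALLOC][7-17 ALLOC][18-32 FREE]
Op 5: c = malloc(5) -> c = 18; heap: [0-6 ALLOC][7-17 ALLOC][18-22 ALLOC][23-32 FREE]
Op 6: d = malloc(9) -> d = 23; heap: [0-6 ALLOC][7-17 ALLOC][18-22 ALLOC][23-31 ALLOC][32-32 FREE]
Op 7: free(a) -> (freed a); heap: [0-6 FREE][7-17 ALLOC][18-22 ALLOC][23-31 ALLOC][32-32 FREE]
Op 8: b = realloc(b, 16) -> NULL (b unchanged); heap: [0-6 FREE][7-17 ALLOC][18-22 ALLOC][23-31 ALLOC][32-32 FREE]
malloc(6): first-fit scan over [0-6 FREE][7-17 ALLOC][18-22 ALLOC][23-31 ALLOC][32-32 FREE] -> 0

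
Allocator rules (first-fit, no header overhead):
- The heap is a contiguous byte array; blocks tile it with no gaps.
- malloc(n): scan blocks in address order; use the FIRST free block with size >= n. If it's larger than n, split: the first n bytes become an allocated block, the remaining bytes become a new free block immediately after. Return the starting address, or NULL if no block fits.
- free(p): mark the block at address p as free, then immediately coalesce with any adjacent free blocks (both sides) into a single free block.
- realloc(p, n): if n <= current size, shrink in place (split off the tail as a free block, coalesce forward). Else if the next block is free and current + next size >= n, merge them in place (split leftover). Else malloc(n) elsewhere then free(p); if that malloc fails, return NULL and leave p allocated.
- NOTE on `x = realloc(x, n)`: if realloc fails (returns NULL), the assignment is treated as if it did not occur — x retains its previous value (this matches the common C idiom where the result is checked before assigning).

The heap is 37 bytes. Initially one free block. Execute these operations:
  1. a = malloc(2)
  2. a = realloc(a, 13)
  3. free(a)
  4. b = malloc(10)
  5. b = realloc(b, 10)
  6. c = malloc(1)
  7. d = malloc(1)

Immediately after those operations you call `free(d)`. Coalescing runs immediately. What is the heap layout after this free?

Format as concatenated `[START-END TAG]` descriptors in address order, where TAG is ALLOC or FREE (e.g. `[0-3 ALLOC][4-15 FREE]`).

Op 1: a = malloc(2) -> a = 0; heap: [0-1 ALLOC][2-36 FREE]
Op 2: a = realloc(a, 13) -> a = 0; heap: [0-12 ALLOC][13-36 FREE]
Op 3: free(a) -> (freed a); heap: [0-36 FREE]
Op 4: b = malloc(10) -> b = 0; heap: [0-9 ALLOC][10-36 FREE]
Op 5: b = realloc(b, 10) -> b = 0; heap: [0-9 ALLOC][10-36 FREE]
Op 6: c = malloc(1) -> c = 10; heap: [0-9 ALLOC][10-10 ALLOC][11-36 FREE]
Op 7: d = malloc(1) -> d = 11; heap: [0-9 ALLOC][10-10 ALLOC][11-11 ALLOC][12-36 FREE]
free(d): d = 11 -> block [11-11 ALLOC]; mark free, coalesce with adjacent free neighbors -> [0-9 ALLOC][10-10 ALLOC][11-36 FREE]

Answer: [0-9 ALLOC][10-10 ALLOC][11-36 FREE]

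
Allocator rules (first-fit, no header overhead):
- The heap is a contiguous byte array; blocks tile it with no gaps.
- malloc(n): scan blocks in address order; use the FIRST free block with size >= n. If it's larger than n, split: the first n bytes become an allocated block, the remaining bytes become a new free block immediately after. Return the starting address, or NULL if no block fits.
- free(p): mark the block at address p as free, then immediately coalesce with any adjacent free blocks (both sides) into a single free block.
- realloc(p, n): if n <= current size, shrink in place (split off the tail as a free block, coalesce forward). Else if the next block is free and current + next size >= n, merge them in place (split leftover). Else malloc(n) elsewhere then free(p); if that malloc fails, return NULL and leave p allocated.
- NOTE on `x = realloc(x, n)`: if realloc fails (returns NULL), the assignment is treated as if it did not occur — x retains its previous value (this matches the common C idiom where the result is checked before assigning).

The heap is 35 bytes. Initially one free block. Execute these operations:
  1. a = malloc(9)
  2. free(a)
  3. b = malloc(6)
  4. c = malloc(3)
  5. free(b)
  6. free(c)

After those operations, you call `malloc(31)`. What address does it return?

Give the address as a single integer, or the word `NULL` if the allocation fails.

Answer: 0

Derivation:
Op 1: a = malloc(9) -> a = 0; heap: [0-8 ALLOC][9-34 FREE]
Op 2: free(a) -> (freed a); heap: [0-34 FREE]
Op 3: b = malloc(6) -> b = 0; heap: [0-5 ALLOC][6-34 FREE]
Op 4: c = malloc(3) -> c = 6; heap: [0-5 ALLOC][6-8 ALLOC][9-34 FREE]
Op 5: free(b) -> (freed b); heap: [0-5 FREE][6-8 ALLOC][9-34 FREE]
Op 6: free(c) -> (freed c); heap: [0-34 FREE]
malloc(31): first-fit scan over [0-34 FREE] -> 0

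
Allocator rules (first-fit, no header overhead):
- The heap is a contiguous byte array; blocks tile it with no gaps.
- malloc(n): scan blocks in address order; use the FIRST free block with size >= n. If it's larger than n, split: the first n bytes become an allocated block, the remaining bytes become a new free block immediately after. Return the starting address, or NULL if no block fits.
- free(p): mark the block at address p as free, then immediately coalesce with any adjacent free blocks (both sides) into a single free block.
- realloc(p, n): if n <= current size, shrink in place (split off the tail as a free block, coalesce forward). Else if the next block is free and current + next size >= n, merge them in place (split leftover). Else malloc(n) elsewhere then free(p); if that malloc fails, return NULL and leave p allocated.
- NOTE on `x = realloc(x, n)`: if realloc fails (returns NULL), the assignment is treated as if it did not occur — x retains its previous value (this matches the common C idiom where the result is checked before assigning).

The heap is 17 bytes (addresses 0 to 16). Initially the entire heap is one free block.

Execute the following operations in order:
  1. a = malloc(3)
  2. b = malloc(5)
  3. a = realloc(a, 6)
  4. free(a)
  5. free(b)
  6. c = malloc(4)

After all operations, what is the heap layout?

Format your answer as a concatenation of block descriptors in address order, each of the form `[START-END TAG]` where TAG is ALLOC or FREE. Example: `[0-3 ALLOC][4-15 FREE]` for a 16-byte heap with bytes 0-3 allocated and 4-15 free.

Op 1: a = malloc(3) -> a = 0; heap: [0-2 ALLOC][3-16 FREE]
Op 2: b = malloc(5) -> b = 3; heap: [0-2 ALLOC][3-7 ALLOC][8-16 FREE]
Op 3: a = realloc(a, 6) -> a = 8; heap: [0-2 FREE][3-7 ALLOC][8-13 ALLOC][14-16 FREE]
Op 4: free(a) -> (freed a); heap: [0-2 FREE][3-7 ALLOC][8-16 FREE]
Op 5: free(b) -> (freed b); heap: [0-16 FREE]
Op 6: c = malloc(4) -> c = 0; heap: [0-3 ALLOC][4-16 FREE]

Answer: [0-3 ALLOC][4-16 FREE]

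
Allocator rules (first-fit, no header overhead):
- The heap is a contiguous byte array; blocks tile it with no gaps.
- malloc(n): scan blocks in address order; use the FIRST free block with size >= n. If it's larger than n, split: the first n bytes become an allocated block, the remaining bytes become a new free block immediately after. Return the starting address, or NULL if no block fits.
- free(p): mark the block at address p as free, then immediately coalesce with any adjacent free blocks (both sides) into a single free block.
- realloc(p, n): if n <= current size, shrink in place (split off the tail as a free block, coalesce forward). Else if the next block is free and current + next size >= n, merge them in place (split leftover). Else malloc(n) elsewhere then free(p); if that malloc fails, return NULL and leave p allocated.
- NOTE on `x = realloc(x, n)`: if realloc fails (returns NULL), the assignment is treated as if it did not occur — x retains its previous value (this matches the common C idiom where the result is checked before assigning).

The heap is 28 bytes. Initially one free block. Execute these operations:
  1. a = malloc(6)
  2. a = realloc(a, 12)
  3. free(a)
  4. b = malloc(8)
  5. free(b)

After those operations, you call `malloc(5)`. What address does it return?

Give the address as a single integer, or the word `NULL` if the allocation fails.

Op 1: a = malloc(6) -> a = 0; heap: [0-5 ALLOC][6-27 FREE]
Op 2: a = realloc(a, 12) -> a = 0; heap: [0-11 ALLOC][12-27 FREE]
Op 3: free(a) -> (freed a); heap: [0-27 FREE]
Op 4: b = malloc(8) -> b = 0; heap: [0-7 ALLOC][8-27 FREE]
Op 5: free(b) -> (freed b); heap: [0-27 FREE]
malloc(5): first-fit scan over [0-27 FREE] -> 0

Answer: 0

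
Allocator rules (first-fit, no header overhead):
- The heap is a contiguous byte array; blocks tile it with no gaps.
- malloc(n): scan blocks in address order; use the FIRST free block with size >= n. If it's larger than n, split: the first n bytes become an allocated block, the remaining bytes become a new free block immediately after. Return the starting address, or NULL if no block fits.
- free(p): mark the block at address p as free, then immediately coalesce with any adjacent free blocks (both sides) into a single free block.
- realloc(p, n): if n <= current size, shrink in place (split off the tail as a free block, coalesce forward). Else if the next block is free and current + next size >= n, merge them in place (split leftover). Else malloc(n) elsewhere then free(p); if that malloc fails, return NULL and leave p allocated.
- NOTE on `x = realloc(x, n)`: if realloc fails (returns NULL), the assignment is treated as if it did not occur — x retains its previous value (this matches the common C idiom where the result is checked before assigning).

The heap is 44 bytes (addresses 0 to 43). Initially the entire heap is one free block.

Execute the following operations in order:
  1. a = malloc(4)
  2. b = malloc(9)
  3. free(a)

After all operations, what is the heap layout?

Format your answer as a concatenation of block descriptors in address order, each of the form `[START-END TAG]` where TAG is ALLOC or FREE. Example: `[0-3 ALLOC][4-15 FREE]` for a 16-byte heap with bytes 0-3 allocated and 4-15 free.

Answer: [0-3 FREE][4-12 ALLOC][13-43 FREE]

Derivation:
Op 1: a = malloc(4) -> a = 0; heap: [0-3 ALLOC][4-43 FREE]
Op 2: b = malloc(9) -> b = 4; heap: [0-3 ALLOC][4-12 ALLOC][13-43 FREE]
Op 3: free(a) -> (freed a); heap: [0-3 FREE][4-12 ALLOC][13-43 FREE]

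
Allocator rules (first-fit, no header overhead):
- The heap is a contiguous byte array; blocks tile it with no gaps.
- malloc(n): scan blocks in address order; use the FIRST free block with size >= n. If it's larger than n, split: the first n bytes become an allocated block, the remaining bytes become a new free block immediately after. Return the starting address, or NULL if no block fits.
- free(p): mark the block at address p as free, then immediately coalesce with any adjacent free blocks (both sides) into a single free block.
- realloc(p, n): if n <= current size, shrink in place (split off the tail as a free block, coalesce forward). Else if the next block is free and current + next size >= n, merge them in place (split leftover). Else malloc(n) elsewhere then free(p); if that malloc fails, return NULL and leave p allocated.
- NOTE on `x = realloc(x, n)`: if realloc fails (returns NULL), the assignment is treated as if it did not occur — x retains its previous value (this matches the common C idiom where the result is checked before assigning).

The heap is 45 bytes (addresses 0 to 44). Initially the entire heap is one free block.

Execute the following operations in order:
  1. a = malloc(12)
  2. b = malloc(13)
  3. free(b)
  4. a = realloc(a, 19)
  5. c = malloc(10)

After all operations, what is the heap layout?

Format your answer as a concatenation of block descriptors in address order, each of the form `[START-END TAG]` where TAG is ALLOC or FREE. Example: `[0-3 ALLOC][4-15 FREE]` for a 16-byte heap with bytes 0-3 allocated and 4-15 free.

Op 1: a = malloc(12) -> a = 0; heap: [0-11 ALLOC][12-44 FREE]
Op 2: b = malloc(13) -> b = 12; heap: [0-11 ALLOC][12-24 ALLOC][25-44 FREE]
Op 3: free(b) -> (freed b); heap: [0-11 ALLOC][12-44 FREE]
Op 4: a = realloc(a, 19) -> a = 0; heap: [0-18 ALLOC][19-44 FREE]
Op 5: c = malloc(10) -> c = 19; heap: [0-18 ALLOC][19-28 ALLOC][29-44 FREE]

Answer: [0-18 ALLOC][19-28 ALLOC][29-44 FREE]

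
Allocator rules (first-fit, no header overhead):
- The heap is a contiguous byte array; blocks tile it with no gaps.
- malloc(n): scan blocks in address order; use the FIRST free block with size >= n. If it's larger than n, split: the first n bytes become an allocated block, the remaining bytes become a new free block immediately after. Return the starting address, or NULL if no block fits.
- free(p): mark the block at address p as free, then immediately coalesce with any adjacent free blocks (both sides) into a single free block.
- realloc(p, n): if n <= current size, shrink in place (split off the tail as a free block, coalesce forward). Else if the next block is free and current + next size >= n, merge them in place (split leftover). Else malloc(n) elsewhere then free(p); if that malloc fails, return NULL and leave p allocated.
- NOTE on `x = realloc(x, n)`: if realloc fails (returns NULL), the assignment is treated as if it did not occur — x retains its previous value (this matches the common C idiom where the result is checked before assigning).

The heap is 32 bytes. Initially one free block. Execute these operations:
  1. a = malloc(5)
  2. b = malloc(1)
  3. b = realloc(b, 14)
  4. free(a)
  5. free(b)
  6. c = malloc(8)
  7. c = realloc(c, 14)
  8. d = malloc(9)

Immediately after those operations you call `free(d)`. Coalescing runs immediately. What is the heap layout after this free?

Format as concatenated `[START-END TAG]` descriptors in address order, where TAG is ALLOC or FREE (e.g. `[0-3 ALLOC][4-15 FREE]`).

Answer: [0-13 ALLOC][14-31 FREE]

Derivation:
Op 1: a = malloc(5) -> a = 0; heap: [0-4 ALLOC][5-31 FREE]
Op 2: b = malloc(1) -> b = 5; heap: [0-4 ALLOC][5-5 ALLOC][6-31 FREE]
Op 3: b = realloc(b, 14) -> b = 5; heap: [0-4 ALLOC][5-18 ALLOC][19-31 FREE]
Op 4: free(a) -> (freed a); heap: [0-4 FREE][5-18 ALLOC][19-31 FREE]
Op 5: free(b) -> (freed b); heap: [0-31 FREE]
Op 6: c = malloc(8) -> c = 0; heap: [0-7 ALLOC][8-31 FREE]
Op 7: c = realloc(c, 14) -> c = 0; heap: [0-13 ALLOC][14-31 FREE]
Op 8: d = malloc(9) -> d = 14; heap: [0-13 ALLOC][14-22 ALLOC][23-31 FREE]
free(d): d = 14 -> block [14-22 ALLOC]; mark free, coalesce with adjacent free neighbors -> [0-13 ALLOC][14-31 FREE]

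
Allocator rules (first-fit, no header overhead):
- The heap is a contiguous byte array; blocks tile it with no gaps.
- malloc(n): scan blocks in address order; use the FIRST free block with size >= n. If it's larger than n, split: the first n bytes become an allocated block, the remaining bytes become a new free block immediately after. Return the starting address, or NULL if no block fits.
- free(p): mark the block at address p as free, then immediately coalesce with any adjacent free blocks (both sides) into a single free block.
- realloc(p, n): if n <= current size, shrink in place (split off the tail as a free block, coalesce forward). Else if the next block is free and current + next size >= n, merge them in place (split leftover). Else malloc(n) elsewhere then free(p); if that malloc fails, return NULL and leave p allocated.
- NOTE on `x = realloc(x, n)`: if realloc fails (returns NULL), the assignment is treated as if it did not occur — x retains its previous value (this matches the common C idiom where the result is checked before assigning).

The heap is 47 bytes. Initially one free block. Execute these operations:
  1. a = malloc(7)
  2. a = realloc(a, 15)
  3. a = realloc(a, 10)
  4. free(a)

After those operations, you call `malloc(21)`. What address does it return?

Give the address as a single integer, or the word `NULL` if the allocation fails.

Op 1: a = malloc(7) -> a = 0; heap: [0-6 ALLOC][7-46 FREE]
Op 2: a = realloc(a, 15) -> a = 0; heap: [0-14 ALLOC][15-46 FREE]
Op 3: a = realloc(a, 10) -> a = 0; heap: [0-9 ALLOC][10-46 FREE]
Op 4: free(a) -> (freed a); heap: [0-46 FREE]
malloc(21): first-fit scan over [0-46 FREE] -> 0

Answer: 0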